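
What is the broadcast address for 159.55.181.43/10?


Network: 159.0.0.0/10
Host bits = 22
Set all host bits to 1:
Broadcast: 159.63.255.255


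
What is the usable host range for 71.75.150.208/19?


Network: 71.75.128.0
Broadcast: 71.75.159.255
First usable = network + 1
Last usable = broadcast - 1
Range: 71.75.128.1 to 71.75.159.254


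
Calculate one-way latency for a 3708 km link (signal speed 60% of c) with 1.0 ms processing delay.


Speed = 0.6 * 3e5 km/s = 180000 km/s
Propagation delay = 3708 / 180000 = 0.0206 s = 20.6 ms
Processing delay = 1.0 ms
Total one-way latency = 21.6 ms


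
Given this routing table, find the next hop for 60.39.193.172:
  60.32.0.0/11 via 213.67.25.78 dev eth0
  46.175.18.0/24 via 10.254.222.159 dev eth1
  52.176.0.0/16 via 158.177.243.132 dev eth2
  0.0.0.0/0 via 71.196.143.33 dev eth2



Longest prefix match for 60.39.193.172:
  /11 60.32.0.0: MATCH
  /24 46.175.18.0: no
  /16 52.176.0.0: no
  /0 0.0.0.0: MATCH
Selected: next-hop 213.67.25.78 via eth0 (matched /11)


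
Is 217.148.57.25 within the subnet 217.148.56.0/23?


Subnet network: 217.148.56.0
Test IP AND mask: 217.148.56.0
Yes, 217.148.57.25 is in 217.148.56.0/23


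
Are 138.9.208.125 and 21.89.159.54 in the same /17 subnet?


Mask: 255.255.128.0
138.9.208.125 AND mask = 138.9.128.0
21.89.159.54 AND mask = 21.89.128.0
No, different subnets (138.9.128.0 vs 21.89.128.0)


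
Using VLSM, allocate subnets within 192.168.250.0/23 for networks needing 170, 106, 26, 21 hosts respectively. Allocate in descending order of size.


170 hosts -> /24 (254 usable): 192.168.250.0/24
106 hosts -> /25 (126 usable): 192.168.251.0/25
26 hosts -> /27 (30 usable): 192.168.251.128/27
21 hosts -> /27 (30 usable): 192.168.251.160/27
Allocation: 192.168.250.0/24 (170 hosts, 254 usable); 192.168.251.0/25 (106 hosts, 126 usable); 192.168.251.128/27 (26 hosts, 30 usable); 192.168.251.160/27 (21 hosts, 30 usable)


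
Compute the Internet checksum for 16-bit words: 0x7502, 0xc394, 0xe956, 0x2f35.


Sum all words (with carry folding):
+ 0x7502 = 0x7502
+ 0xc394 = 0x3897
+ 0xe956 = 0x21ee
+ 0x2f35 = 0x5123
One's complement: ~0x5123
Checksum = 0xaedc


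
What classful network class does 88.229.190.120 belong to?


First octet: 88
Binary: 01011000
0xxxxxxx -> Class A (1-126)
Class A, default mask 255.0.0.0 (/8)


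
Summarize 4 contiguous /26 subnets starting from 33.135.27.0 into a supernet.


Original prefix: /26
Number of subnets: 4 = 2^2
New prefix = 26 - 2 = 24
Supernet: 33.135.27.0/24


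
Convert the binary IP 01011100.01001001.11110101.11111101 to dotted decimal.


01011100 = 92
01001001 = 73
11110101 = 245
11111101 = 253
IP: 92.73.245.253


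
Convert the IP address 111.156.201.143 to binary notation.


111 = 01101111
156 = 10011100
201 = 11001001
143 = 10001111
Binary: 01101111.10011100.11001001.10001111


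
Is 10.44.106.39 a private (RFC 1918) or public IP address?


RFC 1918 private ranges:
  10.0.0.0/8 (10.0.0.0 - 10.255.255.255)
  172.16.0.0/12 (172.16.0.0 - 172.31.255.255)
  192.168.0.0/16 (192.168.0.0 - 192.168.255.255)
Private (in 10.0.0.0/8)


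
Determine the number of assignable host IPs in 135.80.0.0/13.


Host bits = 32 - 13 = 19
Total addresses = 2^19 = 524288
Usable = total - 2 (network and broadcast)
Usable hosts: 524286


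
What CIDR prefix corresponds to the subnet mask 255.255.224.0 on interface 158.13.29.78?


Binary: 11111111.11111111.11100000.00000000
Count leading 1s
Prefix: /19


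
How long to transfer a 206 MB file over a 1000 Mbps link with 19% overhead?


Effective throughput = 1000 * (1 - 19/100) = 810 Mbps
File size in Mb = 206 * 8 = 1648 Mb
Time = 1648 / 810
Time = 2.0346 seconds


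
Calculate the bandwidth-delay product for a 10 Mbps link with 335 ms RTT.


BDP = bandwidth * RTT
= 10 Mbps * 335 ms
= 10 * 1e6 * 335 / 1000 bits
= 3350000 bits
= 418750 bytes
= 408.9355 KB
BDP = 3350000 bits (418750 bytes)


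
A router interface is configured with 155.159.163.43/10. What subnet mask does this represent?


/10 means 10 network bits, 22 host bits
Binary: 11111111110000000000000000000000
Mask: 255.192.0.0


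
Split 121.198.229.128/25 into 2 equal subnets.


New prefix = 25 + 1 = 26
Each subnet has 64 addresses
  121.198.229.128/26
  121.198.229.192/26
Subnets: 121.198.229.128/26, 121.198.229.192/26


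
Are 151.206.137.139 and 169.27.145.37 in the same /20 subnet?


Mask: 255.255.240.0
151.206.137.139 AND mask = 151.206.128.0
169.27.145.37 AND mask = 169.27.144.0
No, different subnets (151.206.128.0 vs 169.27.144.0)


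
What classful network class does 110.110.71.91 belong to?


First octet: 110
Binary: 01101110
0xxxxxxx -> Class A (1-126)
Class A, default mask 255.0.0.0 (/8)


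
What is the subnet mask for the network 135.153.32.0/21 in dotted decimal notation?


/21 means 21 network bits, 11 host bits
Binary: 11111111111111111111100000000000
Mask: 255.255.248.0


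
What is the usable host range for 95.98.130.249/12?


Network: 95.96.0.0
Broadcast: 95.111.255.255
First usable = network + 1
Last usable = broadcast - 1
Range: 95.96.0.1 to 95.111.255.254


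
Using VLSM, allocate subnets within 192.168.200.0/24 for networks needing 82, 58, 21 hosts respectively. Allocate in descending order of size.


82 hosts -> /25 (126 usable): 192.168.200.0/25
58 hosts -> /26 (62 usable): 192.168.200.128/26
21 hosts -> /27 (30 usable): 192.168.200.192/27
Allocation: 192.168.200.0/25 (82 hosts, 126 usable); 192.168.200.128/26 (58 hosts, 62 usable); 192.168.200.192/27 (21 hosts, 30 usable)


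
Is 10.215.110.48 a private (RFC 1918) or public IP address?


RFC 1918 private ranges:
  10.0.0.0/8 (10.0.0.0 - 10.255.255.255)
  172.16.0.0/12 (172.16.0.0 - 172.31.255.255)
  192.168.0.0/16 (192.168.0.0 - 192.168.255.255)
Private (in 10.0.0.0/8)


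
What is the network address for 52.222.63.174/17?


IP:   00110100.11011110.00111111.10101110
Mask: 11111111.11111111.10000000.00000000
AND operation:
Net:  00110100.11011110.00000000.00000000
Network: 52.222.0.0/17


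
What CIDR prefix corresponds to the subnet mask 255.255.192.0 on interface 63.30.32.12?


Binary: 11111111.11111111.11000000.00000000
Count leading 1s
Prefix: /18


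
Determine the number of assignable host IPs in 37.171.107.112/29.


Host bits = 32 - 29 = 3
Total addresses = 2^3 = 8
Usable = total - 2 (network and broadcast)
Usable hosts: 6


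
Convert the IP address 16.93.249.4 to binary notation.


16 = 00010000
93 = 01011101
249 = 11111001
4 = 00000100
Binary: 00010000.01011101.11111001.00000100


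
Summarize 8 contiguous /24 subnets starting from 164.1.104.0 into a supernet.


Original prefix: /24
Number of subnets: 8 = 2^3
New prefix = 24 - 3 = 21
Supernet: 164.1.104.0/21


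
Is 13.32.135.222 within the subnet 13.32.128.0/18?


Subnet network: 13.32.128.0
Test IP AND mask: 13.32.128.0
Yes, 13.32.135.222 is in 13.32.128.0/18


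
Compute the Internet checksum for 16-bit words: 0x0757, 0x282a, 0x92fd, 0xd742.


Sum all words (with carry folding):
+ 0x0757 = 0x0757
+ 0x282a = 0x2f81
+ 0x92fd = 0xc27e
+ 0xd742 = 0x99c1
One's complement: ~0x99c1
Checksum = 0x663e


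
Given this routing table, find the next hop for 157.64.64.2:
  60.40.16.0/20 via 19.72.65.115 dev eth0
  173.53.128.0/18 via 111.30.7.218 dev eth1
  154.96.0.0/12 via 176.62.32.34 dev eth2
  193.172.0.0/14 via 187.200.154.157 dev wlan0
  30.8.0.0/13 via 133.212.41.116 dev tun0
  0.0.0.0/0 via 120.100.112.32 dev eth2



Longest prefix match for 157.64.64.2:
  /20 60.40.16.0: no
  /18 173.53.128.0: no
  /12 154.96.0.0: no
  /14 193.172.0.0: no
  /13 30.8.0.0: no
  /0 0.0.0.0: MATCH
Selected: next-hop 120.100.112.32 via eth2 (matched /0)


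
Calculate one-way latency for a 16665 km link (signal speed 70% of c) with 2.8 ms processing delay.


Speed = 0.7 * 3e5 km/s = 210000 km/s
Propagation delay = 16665 / 210000 = 0.0794 s = 79.3571 ms
Processing delay = 2.8 ms
Total one-way latency = 82.1571 ms


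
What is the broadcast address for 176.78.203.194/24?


Network: 176.78.203.0/24
Host bits = 8
Set all host bits to 1:
Broadcast: 176.78.203.255


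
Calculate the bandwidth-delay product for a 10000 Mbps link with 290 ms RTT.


BDP = bandwidth * RTT
= 10000 Mbps * 290 ms
= 10000 * 1e6 * 290 / 1000 bits
= 2900000000 bits
= 362500000 bytes
= 354003.9062 KB
BDP = 2900000000 bits (362500000 bytes)


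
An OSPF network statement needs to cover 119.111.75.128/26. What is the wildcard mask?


Subnet mask: 255.255.255.192
Wildcard = 255.255.255.255 - subnet mask
255 - 255 = 0
255 - 255 = 0
255 - 255 = 0
255 - 192 = 63
Wildcard: 0.0.0.63


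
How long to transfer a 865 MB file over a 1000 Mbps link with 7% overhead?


Effective throughput = 1000 * (1 - 7/100) = 930.0 Mbps
File size in Mb = 865 * 8 = 6920 Mb
Time = 6920 / 930.0
Time = 7.4409 seconds


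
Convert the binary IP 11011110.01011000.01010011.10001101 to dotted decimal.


11011110 = 222
01011000 = 88
01010011 = 83
10001101 = 141
IP: 222.88.83.141


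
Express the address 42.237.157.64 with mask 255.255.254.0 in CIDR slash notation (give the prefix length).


Binary: 11111111.11111111.11111110.00000000
Count leading 1s
Prefix: /23


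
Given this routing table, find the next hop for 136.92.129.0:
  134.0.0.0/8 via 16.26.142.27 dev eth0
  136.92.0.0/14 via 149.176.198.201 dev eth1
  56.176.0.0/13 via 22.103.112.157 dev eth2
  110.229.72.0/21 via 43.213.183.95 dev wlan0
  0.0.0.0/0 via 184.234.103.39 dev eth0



Longest prefix match for 136.92.129.0:
  /8 134.0.0.0: no
  /14 136.92.0.0: MATCH
  /13 56.176.0.0: no
  /21 110.229.72.0: no
  /0 0.0.0.0: MATCH
Selected: next-hop 149.176.198.201 via eth1 (matched /14)


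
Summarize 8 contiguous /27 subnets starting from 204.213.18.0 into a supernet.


Original prefix: /27
Number of subnets: 8 = 2^3
New prefix = 27 - 3 = 24
Supernet: 204.213.18.0/24


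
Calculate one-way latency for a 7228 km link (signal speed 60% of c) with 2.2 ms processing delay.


Speed = 0.6 * 3e5 km/s = 180000 km/s
Propagation delay = 7228 / 180000 = 0.0402 s = 40.1556 ms
Processing delay = 2.2 ms
Total one-way latency = 42.3556 ms


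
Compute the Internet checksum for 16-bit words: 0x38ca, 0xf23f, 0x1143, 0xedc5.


Sum all words (with carry folding):
+ 0x38ca = 0x38ca
+ 0xf23f = 0x2b0a
+ 0x1143 = 0x3c4d
+ 0xedc5 = 0x2a13
One's complement: ~0x2a13
Checksum = 0xd5ec


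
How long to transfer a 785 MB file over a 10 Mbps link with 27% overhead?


Effective throughput = 10 * (1 - 27/100) = 7.3 Mbps
File size in Mb = 785 * 8 = 6280 Mb
Time = 6280 / 7.3
Time = 860.274 seconds


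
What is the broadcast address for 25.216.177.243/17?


Network: 25.216.128.0/17
Host bits = 15
Set all host bits to 1:
Broadcast: 25.216.255.255


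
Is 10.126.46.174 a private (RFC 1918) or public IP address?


RFC 1918 private ranges:
  10.0.0.0/8 (10.0.0.0 - 10.255.255.255)
  172.16.0.0/12 (172.16.0.0 - 172.31.255.255)
  192.168.0.0/16 (192.168.0.0 - 192.168.255.255)
Private (in 10.0.0.0/8)


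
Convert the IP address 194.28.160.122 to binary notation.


194 = 11000010
28 = 00011100
160 = 10100000
122 = 01111010
Binary: 11000010.00011100.10100000.01111010


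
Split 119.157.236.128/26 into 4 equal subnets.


New prefix = 26 + 2 = 28
Each subnet has 16 addresses
  119.157.236.128/28
  119.157.236.144/28
  119.157.236.160/28
  119.157.236.176/28
Subnets: 119.157.236.128/28, 119.157.236.144/28, 119.157.236.160/28, 119.157.236.176/28


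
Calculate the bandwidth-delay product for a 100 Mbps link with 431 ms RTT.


BDP = bandwidth * RTT
= 100 Mbps * 431 ms
= 100 * 1e6 * 431 / 1000 bits
= 43100000 bits
= 5387500 bytes
= 5261.2305 KB
BDP = 43100000 bits (5387500 bytes)


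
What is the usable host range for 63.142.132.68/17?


Network: 63.142.128.0
Broadcast: 63.142.255.255
First usable = network + 1
Last usable = broadcast - 1
Range: 63.142.128.1 to 63.142.255.254


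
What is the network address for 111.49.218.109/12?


IP:   01101111.00110001.11011010.01101101
Mask: 11111111.11110000.00000000.00000000
AND operation:
Net:  01101111.00110000.00000000.00000000
Network: 111.48.0.0/12


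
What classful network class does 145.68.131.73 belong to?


First octet: 145
Binary: 10010001
10xxxxxx -> Class B (128-191)
Class B, default mask 255.255.0.0 (/16)


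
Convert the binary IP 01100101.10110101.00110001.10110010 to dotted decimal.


01100101 = 101
10110101 = 181
00110001 = 49
10110010 = 178
IP: 101.181.49.178


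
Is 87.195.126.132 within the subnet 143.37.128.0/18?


Subnet network: 143.37.128.0
Test IP AND mask: 87.195.64.0
No, 87.195.126.132 is not in 143.37.128.0/18


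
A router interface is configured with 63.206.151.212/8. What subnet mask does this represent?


/8 means 8 network bits, 24 host bits
Binary: 11111111000000000000000000000000
Mask: 255.0.0.0


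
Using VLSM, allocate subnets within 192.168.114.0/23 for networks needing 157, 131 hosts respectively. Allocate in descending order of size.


157 hosts -> /24 (254 usable): 192.168.114.0/24
131 hosts -> /24 (254 usable): 192.168.115.0/24
Allocation: 192.168.114.0/24 (157 hosts, 254 usable); 192.168.115.0/24 (131 hosts, 254 usable)


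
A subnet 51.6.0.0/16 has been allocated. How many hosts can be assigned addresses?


Host bits = 32 - 16 = 16
Total addresses = 2^16 = 65536
Usable = total - 2 (network and broadcast)
Usable hosts: 65534


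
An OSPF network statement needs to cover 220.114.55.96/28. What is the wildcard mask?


Subnet mask: 255.255.255.240
Wildcard = 255.255.255.255 - subnet mask
255 - 255 = 0
255 - 255 = 0
255 - 255 = 0
255 - 240 = 15
Wildcard: 0.0.0.15


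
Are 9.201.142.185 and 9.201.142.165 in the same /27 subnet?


Mask: 255.255.255.224
9.201.142.185 AND mask = 9.201.142.160
9.201.142.165 AND mask = 9.201.142.160
Yes, same subnet (9.201.142.160)


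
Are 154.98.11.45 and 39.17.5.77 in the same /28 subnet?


Mask: 255.255.255.240
154.98.11.45 AND mask = 154.98.11.32
39.17.5.77 AND mask = 39.17.5.64
No, different subnets (154.98.11.32 vs 39.17.5.64)


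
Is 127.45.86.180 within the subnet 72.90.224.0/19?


Subnet network: 72.90.224.0
Test IP AND mask: 127.45.64.0
No, 127.45.86.180 is not in 72.90.224.0/19


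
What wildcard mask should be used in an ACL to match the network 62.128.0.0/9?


Subnet mask: 255.128.0.0
Wildcard = 255.255.255.255 - subnet mask
255 - 255 = 0
255 - 128 = 127
255 - 0 = 255
255 - 0 = 255
Wildcard: 0.127.255.255


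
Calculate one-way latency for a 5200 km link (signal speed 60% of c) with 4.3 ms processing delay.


Speed = 0.6 * 3e5 km/s = 180000 km/s
Propagation delay = 5200 / 180000 = 0.0289 s = 28.8889 ms
Processing delay = 4.3 ms
Total one-way latency = 33.1889 ms


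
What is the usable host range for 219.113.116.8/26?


Network: 219.113.116.0
Broadcast: 219.113.116.63
First usable = network + 1
Last usable = broadcast - 1
Range: 219.113.116.1 to 219.113.116.62


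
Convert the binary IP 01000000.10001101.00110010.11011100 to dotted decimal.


01000000 = 64
10001101 = 141
00110010 = 50
11011100 = 220
IP: 64.141.50.220


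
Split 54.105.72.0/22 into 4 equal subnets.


New prefix = 22 + 2 = 24
Each subnet has 256 addresses
  54.105.72.0/24
  54.105.73.0/24
  54.105.74.0/24
  54.105.75.0/24
Subnets: 54.105.72.0/24, 54.105.73.0/24, 54.105.74.0/24, 54.105.75.0/24


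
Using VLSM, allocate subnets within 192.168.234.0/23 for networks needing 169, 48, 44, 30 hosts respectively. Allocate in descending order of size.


169 hosts -> /24 (254 usable): 192.168.234.0/24
48 hosts -> /26 (62 usable): 192.168.235.0/26
44 hosts -> /26 (62 usable): 192.168.235.64/26
30 hosts -> /27 (30 usable): 192.168.235.128/27
Allocation: 192.168.234.0/24 (169 hosts, 254 usable); 192.168.235.0/26 (48 hosts, 62 usable); 192.168.235.64/26 (44 hosts, 62 usable); 192.168.235.128/27 (30 hosts, 30 usable)


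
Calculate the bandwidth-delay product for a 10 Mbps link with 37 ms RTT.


BDP = bandwidth * RTT
= 10 Mbps * 37 ms
= 10 * 1e6 * 37 / 1000 bits
= 370000 bits
= 46250 bytes
= 45.166 KB
BDP = 370000 bits (46250 bytes)


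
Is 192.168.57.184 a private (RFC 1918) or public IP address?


RFC 1918 private ranges:
  10.0.0.0/8 (10.0.0.0 - 10.255.255.255)
  172.16.0.0/12 (172.16.0.0 - 172.31.255.255)
  192.168.0.0/16 (192.168.0.0 - 192.168.255.255)
Private (in 192.168.0.0/16)


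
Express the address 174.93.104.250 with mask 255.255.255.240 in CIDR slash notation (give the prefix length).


Binary: 11111111.11111111.11111111.11110000
Count leading 1s
Prefix: /28


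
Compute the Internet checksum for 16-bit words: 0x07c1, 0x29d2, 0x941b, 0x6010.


Sum all words (with carry folding):
+ 0x07c1 = 0x07c1
+ 0x29d2 = 0x3193
+ 0x941b = 0xc5ae
+ 0x6010 = 0x25bf
One's complement: ~0x25bf
Checksum = 0xda40


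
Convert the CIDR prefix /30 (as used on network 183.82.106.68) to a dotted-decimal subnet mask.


/30 means 30 network bits, 2 host bits
Binary: 11111111111111111111111111111100
Mask: 255.255.255.252


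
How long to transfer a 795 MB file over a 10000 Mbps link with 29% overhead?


Effective throughput = 10000 * (1 - 29/100) = 7100 Mbps
File size in Mb = 795 * 8 = 6360 Mb
Time = 6360 / 7100
Time = 0.8958 seconds


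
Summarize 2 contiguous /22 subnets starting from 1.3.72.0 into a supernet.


Original prefix: /22
Number of subnets: 2 = 2^1
New prefix = 22 - 1 = 21
Supernet: 1.3.72.0/21


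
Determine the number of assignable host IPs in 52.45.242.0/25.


Host bits = 32 - 25 = 7
Total addresses = 2^7 = 128
Usable = total - 2 (network and broadcast)
Usable hosts: 126


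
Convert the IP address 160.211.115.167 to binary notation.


160 = 10100000
211 = 11010011
115 = 01110011
167 = 10100111
Binary: 10100000.11010011.01110011.10100111


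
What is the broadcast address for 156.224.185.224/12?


Network: 156.224.0.0/12
Host bits = 20
Set all host bits to 1:
Broadcast: 156.239.255.255


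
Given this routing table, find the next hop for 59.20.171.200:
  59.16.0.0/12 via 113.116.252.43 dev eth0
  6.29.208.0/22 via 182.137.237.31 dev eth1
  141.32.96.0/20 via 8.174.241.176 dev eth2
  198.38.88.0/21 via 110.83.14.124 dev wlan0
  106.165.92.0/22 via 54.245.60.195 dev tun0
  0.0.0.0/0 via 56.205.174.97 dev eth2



Longest prefix match for 59.20.171.200:
  /12 59.16.0.0: MATCH
  /22 6.29.208.0: no
  /20 141.32.96.0: no
  /21 198.38.88.0: no
  /22 106.165.92.0: no
  /0 0.0.0.0: MATCH
Selected: next-hop 113.116.252.43 via eth0 (matched /12)


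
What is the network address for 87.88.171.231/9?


IP:   01010111.01011000.10101011.11100111
Mask: 11111111.10000000.00000000.00000000
AND operation:
Net:  01010111.00000000.00000000.00000000
Network: 87.0.0.0/9


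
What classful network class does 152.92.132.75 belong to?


First octet: 152
Binary: 10011000
10xxxxxx -> Class B (128-191)
Class B, default mask 255.255.0.0 (/16)


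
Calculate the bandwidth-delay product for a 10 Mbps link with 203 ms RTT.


BDP = bandwidth * RTT
= 10 Mbps * 203 ms
= 10 * 1e6 * 203 / 1000 bits
= 2030000 bits
= 253750 bytes
= 247.8027 KB
BDP = 2030000 bits (253750 bytes)


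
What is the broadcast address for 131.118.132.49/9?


Network: 131.0.0.0/9
Host bits = 23
Set all host bits to 1:
Broadcast: 131.127.255.255


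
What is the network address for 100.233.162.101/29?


IP:   01100100.11101001.10100010.01100101
Mask: 11111111.11111111.11111111.11111000
AND operation:
Net:  01100100.11101001.10100010.01100000
Network: 100.233.162.96/29


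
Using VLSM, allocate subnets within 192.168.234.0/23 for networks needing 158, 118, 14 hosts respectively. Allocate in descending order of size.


158 hosts -> /24 (254 usable): 192.168.234.0/24
118 hosts -> /25 (126 usable): 192.168.235.0/25
14 hosts -> /28 (14 usable): 192.168.235.128/28
Allocation: 192.168.234.0/24 (158 hosts, 254 usable); 192.168.235.0/25 (118 hosts, 126 usable); 192.168.235.128/28 (14 hosts, 14 usable)


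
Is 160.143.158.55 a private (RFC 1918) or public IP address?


RFC 1918 private ranges:
  10.0.0.0/8 (10.0.0.0 - 10.255.255.255)
  172.16.0.0/12 (172.16.0.0 - 172.31.255.255)
  192.168.0.0/16 (192.168.0.0 - 192.168.255.255)
Public (not in any RFC 1918 range)


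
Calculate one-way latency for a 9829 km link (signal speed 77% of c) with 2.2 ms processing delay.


Speed = 0.77 * 3e5 km/s = 231000 km/s
Propagation delay = 9829 / 231000 = 0.0425 s = 42.5498 ms
Processing delay = 2.2 ms
Total one-way latency = 44.7498 ms


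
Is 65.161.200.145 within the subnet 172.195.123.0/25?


Subnet network: 172.195.123.0
Test IP AND mask: 65.161.200.128
No, 65.161.200.145 is not in 172.195.123.0/25


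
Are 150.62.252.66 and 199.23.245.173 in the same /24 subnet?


Mask: 255.255.255.0
150.62.252.66 AND mask = 150.62.252.0
199.23.245.173 AND mask = 199.23.245.0
No, different subnets (150.62.252.0 vs 199.23.245.0)


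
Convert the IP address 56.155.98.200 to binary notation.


56 = 00111000
155 = 10011011
98 = 01100010
200 = 11001000
Binary: 00111000.10011011.01100010.11001000


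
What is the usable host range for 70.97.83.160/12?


Network: 70.96.0.0
Broadcast: 70.111.255.255
First usable = network + 1
Last usable = broadcast - 1
Range: 70.96.0.1 to 70.111.255.254


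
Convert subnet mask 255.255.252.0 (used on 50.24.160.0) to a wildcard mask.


Subnet mask: 255.255.252.0
Wildcard = 255.255.255.255 - subnet mask
255 - 255 = 0
255 - 255 = 0
255 - 252 = 3
255 - 0 = 255
Wildcard: 0.0.3.255


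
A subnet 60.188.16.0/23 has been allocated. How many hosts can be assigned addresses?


Host bits = 32 - 23 = 9
Total addresses = 2^9 = 512
Usable = total - 2 (network and broadcast)
Usable hosts: 510


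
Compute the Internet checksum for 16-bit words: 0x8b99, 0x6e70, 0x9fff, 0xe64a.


Sum all words (with carry folding):
+ 0x8b99 = 0x8b99
+ 0x6e70 = 0xfa09
+ 0x9fff = 0x9a09
+ 0xe64a = 0x8054
One's complement: ~0x8054
Checksum = 0x7fab


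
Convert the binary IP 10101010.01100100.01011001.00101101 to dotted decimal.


10101010 = 170
01100100 = 100
01011001 = 89
00101101 = 45
IP: 170.100.89.45


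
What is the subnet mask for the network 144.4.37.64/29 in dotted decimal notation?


/29 means 29 network bits, 3 host bits
Binary: 11111111111111111111111111111000
Mask: 255.255.255.248


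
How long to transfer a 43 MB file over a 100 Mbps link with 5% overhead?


Effective throughput = 100 * (1 - 5/100) = 95 Mbps
File size in Mb = 43 * 8 = 344 Mb
Time = 344 / 95
Time = 3.6211 seconds


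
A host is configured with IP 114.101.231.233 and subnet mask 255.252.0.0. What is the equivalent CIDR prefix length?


Binary: 11111111.11111100.00000000.00000000
Count leading 1s
Prefix: /14


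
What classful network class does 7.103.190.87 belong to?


First octet: 7
Binary: 00000111
0xxxxxxx -> Class A (1-126)
Class A, default mask 255.0.0.0 (/8)


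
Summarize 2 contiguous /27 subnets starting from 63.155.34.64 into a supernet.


Original prefix: /27
Number of subnets: 2 = 2^1
New prefix = 27 - 1 = 26
Supernet: 63.155.34.64/26


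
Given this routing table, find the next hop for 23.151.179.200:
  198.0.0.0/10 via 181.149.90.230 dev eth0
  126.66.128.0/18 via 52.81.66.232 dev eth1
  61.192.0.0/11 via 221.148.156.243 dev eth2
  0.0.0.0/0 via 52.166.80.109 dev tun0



Longest prefix match for 23.151.179.200:
  /10 198.0.0.0: no
  /18 126.66.128.0: no
  /11 61.192.0.0: no
  /0 0.0.0.0: MATCH
Selected: next-hop 52.166.80.109 via tun0 (matched /0)


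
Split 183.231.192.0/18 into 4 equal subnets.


New prefix = 18 + 2 = 20
Each subnet has 4096 addresses
  183.231.192.0/20
  183.231.208.0/20
  183.231.224.0/20
  183.231.240.0/20
Subnets: 183.231.192.0/20, 183.231.208.0/20, 183.231.224.0/20, 183.231.240.0/20


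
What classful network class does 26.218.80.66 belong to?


First octet: 26
Binary: 00011010
0xxxxxxx -> Class A (1-126)
Class A, default mask 255.0.0.0 (/8)


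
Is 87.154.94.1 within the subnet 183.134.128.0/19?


Subnet network: 183.134.128.0
Test IP AND mask: 87.154.64.0
No, 87.154.94.1 is not in 183.134.128.0/19


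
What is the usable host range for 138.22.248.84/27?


Network: 138.22.248.64
Broadcast: 138.22.248.95
First usable = network + 1
Last usable = broadcast - 1
Range: 138.22.248.65 to 138.22.248.94


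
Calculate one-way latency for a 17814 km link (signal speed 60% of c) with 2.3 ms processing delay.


Speed = 0.6 * 3e5 km/s = 180000 km/s
Propagation delay = 17814 / 180000 = 0.099 s = 98.9667 ms
Processing delay = 2.3 ms
Total one-way latency = 101.2667 ms


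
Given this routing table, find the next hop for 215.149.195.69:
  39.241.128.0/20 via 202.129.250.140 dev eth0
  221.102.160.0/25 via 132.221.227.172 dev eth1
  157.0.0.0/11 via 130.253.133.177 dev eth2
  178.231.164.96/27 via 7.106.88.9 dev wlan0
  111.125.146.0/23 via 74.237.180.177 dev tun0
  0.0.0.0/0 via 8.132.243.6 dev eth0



Longest prefix match for 215.149.195.69:
  /20 39.241.128.0: no
  /25 221.102.160.0: no
  /11 157.0.0.0: no
  /27 178.231.164.96: no
  /23 111.125.146.0: no
  /0 0.0.0.0: MATCH
Selected: next-hop 8.132.243.6 via eth0 (matched /0)


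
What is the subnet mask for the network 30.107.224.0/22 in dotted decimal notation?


/22 means 22 network bits, 10 host bits
Binary: 11111111111111111111110000000000
Mask: 255.255.252.0


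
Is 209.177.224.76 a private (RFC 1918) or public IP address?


RFC 1918 private ranges:
  10.0.0.0/8 (10.0.0.0 - 10.255.255.255)
  172.16.0.0/12 (172.16.0.0 - 172.31.255.255)
  192.168.0.0/16 (192.168.0.0 - 192.168.255.255)
Public (not in any RFC 1918 range)


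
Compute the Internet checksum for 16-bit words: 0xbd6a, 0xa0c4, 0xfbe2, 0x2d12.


Sum all words (with carry folding):
+ 0xbd6a = 0xbd6a
+ 0xa0c4 = 0x5e2f
+ 0xfbe2 = 0x5a12
+ 0x2d12 = 0x8724
One's complement: ~0x8724
Checksum = 0x78db


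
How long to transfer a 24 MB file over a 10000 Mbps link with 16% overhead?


Effective throughput = 10000 * (1 - 16/100) = 8400 Mbps
File size in Mb = 24 * 8 = 192 Mb
Time = 192 / 8400
Time = 0.0229 seconds


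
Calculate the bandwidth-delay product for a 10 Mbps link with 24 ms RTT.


BDP = bandwidth * RTT
= 10 Mbps * 24 ms
= 10 * 1e6 * 24 / 1000 bits
= 240000 bits
= 30000 bytes
= 29.2969 KB
BDP = 240000 bits (30000 bytes)


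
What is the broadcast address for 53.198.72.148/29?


Network: 53.198.72.144/29
Host bits = 3
Set all host bits to 1:
Broadcast: 53.198.72.151


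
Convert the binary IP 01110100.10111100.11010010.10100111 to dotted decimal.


01110100 = 116
10111100 = 188
11010010 = 210
10100111 = 167
IP: 116.188.210.167


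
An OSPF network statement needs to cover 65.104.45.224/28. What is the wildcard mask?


Subnet mask: 255.255.255.240
Wildcard = 255.255.255.255 - subnet mask
255 - 255 = 0
255 - 255 = 0
255 - 255 = 0
255 - 240 = 15
Wildcard: 0.0.0.15


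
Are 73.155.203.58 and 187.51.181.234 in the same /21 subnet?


Mask: 255.255.248.0
73.155.203.58 AND mask = 73.155.200.0
187.51.181.234 AND mask = 187.51.176.0
No, different subnets (73.155.200.0 vs 187.51.176.0)


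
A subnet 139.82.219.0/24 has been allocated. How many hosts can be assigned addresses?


Host bits = 32 - 24 = 8
Total addresses = 2^8 = 256
Usable = total - 2 (network and broadcast)
Usable hosts: 254


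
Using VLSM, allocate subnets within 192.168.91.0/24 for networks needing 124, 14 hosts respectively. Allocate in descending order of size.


124 hosts -> /25 (126 usable): 192.168.91.0/25
14 hosts -> /28 (14 usable): 192.168.91.128/28
Allocation: 192.168.91.0/25 (124 hosts, 126 usable); 192.168.91.128/28 (14 hosts, 14 usable)


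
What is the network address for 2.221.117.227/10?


IP:   00000010.11011101.01110101.11100011
Mask: 11111111.11000000.00000000.00000000
AND operation:
Net:  00000010.11000000.00000000.00000000
Network: 2.192.0.0/10


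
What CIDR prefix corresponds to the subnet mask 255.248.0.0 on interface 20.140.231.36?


Binary: 11111111.11111000.00000000.00000000
Count leading 1s
Prefix: /13


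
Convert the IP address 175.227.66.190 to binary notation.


175 = 10101111
227 = 11100011
66 = 01000010
190 = 10111110
Binary: 10101111.11100011.01000010.10111110


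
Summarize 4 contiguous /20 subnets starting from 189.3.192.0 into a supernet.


Original prefix: /20
Number of subnets: 4 = 2^2
New prefix = 20 - 2 = 18
Supernet: 189.3.192.0/18


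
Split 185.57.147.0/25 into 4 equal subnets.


New prefix = 25 + 2 = 27
Each subnet has 32 addresses
  185.57.147.0/27
  185.57.147.32/27
  185.57.147.64/27
  185.57.147.96/27
Subnets: 185.57.147.0/27, 185.57.147.32/27, 185.57.147.64/27, 185.57.147.96/27


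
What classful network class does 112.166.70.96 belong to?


First octet: 112
Binary: 01110000
0xxxxxxx -> Class A (1-126)
Class A, default mask 255.0.0.0 (/8)


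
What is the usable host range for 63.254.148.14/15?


Network: 63.254.0.0
Broadcast: 63.255.255.255
First usable = network + 1
Last usable = broadcast - 1
Range: 63.254.0.1 to 63.255.255.254


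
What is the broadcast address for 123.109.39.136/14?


Network: 123.108.0.0/14
Host bits = 18
Set all host bits to 1:
Broadcast: 123.111.255.255


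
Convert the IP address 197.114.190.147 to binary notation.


197 = 11000101
114 = 01110010
190 = 10111110
147 = 10010011
Binary: 11000101.01110010.10111110.10010011


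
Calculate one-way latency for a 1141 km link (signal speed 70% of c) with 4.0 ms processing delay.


Speed = 0.7 * 3e5 km/s = 210000 km/s
Propagation delay = 1141 / 210000 = 0.0054 s = 5.4333 ms
Processing delay = 4.0 ms
Total one-way latency = 9.4333 ms


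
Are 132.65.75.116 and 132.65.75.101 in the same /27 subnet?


Mask: 255.255.255.224
132.65.75.116 AND mask = 132.65.75.96
132.65.75.101 AND mask = 132.65.75.96
Yes, same subnet (132.65.75.96)


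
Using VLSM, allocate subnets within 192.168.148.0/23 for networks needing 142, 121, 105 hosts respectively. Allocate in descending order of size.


142 hosts -> /24 (254 usable): 192.168.148.0/24
121 hosts -> /25 (126 usable): 192.168.149.0/25
105 hosts -> /25 (126 usable): 192.168.149.128/25
Allocation: 192.168.148.0/24 (142 hosts, 254 usable); 192.168.149.0/25 (121 hosts, 126 usable); 192.168.149.128/25 (105 hosts, 126 usable)


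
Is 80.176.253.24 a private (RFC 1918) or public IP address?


RFC 1918 private ranges:
  10.0.0.0/8 (10.0.0.0 - 10.255.255.255)
  172.16.0.0/12 (172.16.0.0 - 172.31.255.255)
  192.168.0.0/16 (192.168.0.0 - 192.168.255.255)
Public (not in any RFC 1918 range)


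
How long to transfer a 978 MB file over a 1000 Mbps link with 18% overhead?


Effective throughput = 1000 * (1 - 18/100) = 820.0 Mbps
File size in Mb = 978 * 8 = 7824 Mb
Time = 7824 / 820.0
Time = 9.5415 seconds


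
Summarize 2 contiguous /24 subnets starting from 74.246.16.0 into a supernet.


Original prefix: /24
Number of subnets: 2 = 2^1
New prefix = 24 - 1 = 23
Supernet: 74.246.16.0/23


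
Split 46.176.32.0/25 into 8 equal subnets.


New prefix = 25 + 3 = 28
Each subnet has 16 addresses
  46.176.32.0/28
  46.176.32.16/28
  46.176.32.32/28
  46.176.32.48/28
  46.176.32.64/28
  46.176.32.80/28
  46.176.32.96/28
  46.176.32.112/28
Subnets: 46.176.32.0/28, 46.176.32.16/28, 46.176.32.32/28, 46.176.32.48/28, 46.176.32.64/28, 46.176.32.80/28, 46.176.32.96/28, 46.176.32.112/28


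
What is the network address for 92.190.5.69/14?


IP:   01011100.10111110.00000101.01000101
Mask: 11111111.11111100.00000000.00000000
AND operation:
Net:  01011100.10111100.00000000.00000000
Network: 92.188.0.0/14


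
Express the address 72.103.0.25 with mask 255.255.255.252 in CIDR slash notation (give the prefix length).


Binary: 11111111.11111111.11111111.11111100
Count leading 1s
Prefix: /30


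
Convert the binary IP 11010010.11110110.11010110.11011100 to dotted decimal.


11010010 = 210
11110110 = 246
11010110 = 214
11011100 = 220
IP: 210.246.214.220


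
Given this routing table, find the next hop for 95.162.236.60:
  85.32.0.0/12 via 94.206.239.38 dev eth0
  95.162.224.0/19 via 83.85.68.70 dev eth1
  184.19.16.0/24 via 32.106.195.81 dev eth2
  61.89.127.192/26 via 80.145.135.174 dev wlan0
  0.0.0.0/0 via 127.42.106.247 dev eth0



Longest prefix match for 95.162.236.60:
  /12 85.32.0.0: no
  /19 95.162.224.0: MATCH
  /24 184.19.16.0: no
  /26 61.89.127.192: no
  /0 0.0.0.0: MATCH
Selected: next-hop 83.85.68.70 via eth1 (matched /19)


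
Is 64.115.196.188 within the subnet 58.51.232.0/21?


Subnet network: 58.51.232.0
Test IP AND mask: 64.115.192.0
No, 64.115.196.188 is not in 58.51.232.0/21


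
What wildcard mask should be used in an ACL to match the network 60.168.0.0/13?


Subnet mask: 255.248.0.0
Wildcard = 255.255.255.255 - subnet mask
255 - 255 = 0
255 - 248 = 7
255 - 0 = 255
255 - 0 = 255
Wildcard: 0.7.255.255


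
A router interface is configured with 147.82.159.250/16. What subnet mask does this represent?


/16 means 16 network bits, 16 host bits
Binary: 11111111111111110000000000000000
Mask: 255.255.0.0


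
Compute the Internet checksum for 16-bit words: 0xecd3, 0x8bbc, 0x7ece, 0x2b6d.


Sum all words (with carry folding):
+ 0xecd3 = 0xecd3
+ 0x8bbc = 0x7890
+ 0x7ece = 0xf75e
+ 0x2b6d = 0x22cc
One's complement: ~0x22cc
Checksum = 0xdd33


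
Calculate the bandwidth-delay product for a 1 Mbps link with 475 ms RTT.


BDP = bandwidth * RTT
= 1 Mbps * 475 ms
= 1 * 1e6 * 475 / 1000 bits
= 475000 bits
= 59375 bytes
= 57.9834 KB
BDP = 475000 bits (59375 bytes)


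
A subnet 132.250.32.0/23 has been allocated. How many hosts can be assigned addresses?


Host bits = 32 - 23 = 9
Total addresses = 2^9 = 512
Usable = total - 2 (network and broadcast)
Usable hosts: 510


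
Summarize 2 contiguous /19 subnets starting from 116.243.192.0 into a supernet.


Original prefix: /19
Number of subnets: 2 = 2^1
New prefix = 19 - 1 = 18
Supernet: 116.243.192.0/18


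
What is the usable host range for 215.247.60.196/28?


Network: 215.247.60.192
Broadcast: 215.247.60.207
First usable = network + 1
Last usable = broadcast - 1
Range: 215.247.60.193 to 215.247.60.206


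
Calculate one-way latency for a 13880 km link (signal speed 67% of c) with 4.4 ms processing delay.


Speed = 0.67 * 3e5 km/s = 201000 km/s
Propagation delay = 13880 / 201000 = 0.0691 s = 69.0547 ms
Processing delay = 4.4 ms
Total one-way latency = 73.4547 ms


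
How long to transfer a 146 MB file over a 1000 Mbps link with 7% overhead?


Effective throughput = 1000 * (1 - 7/100) = 930.0 Mbps
File size in Mb = 146 * 8 = 1168 Mb
Time = 1168 / 930.0
Time = 1.2559 seconds


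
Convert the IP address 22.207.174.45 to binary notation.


22 = 00010110
207 = 11001111
174 = 10101110
45 = 00101101
Binary: 00010110.11001111.10101110.00101101


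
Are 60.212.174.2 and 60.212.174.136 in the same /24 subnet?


Mask: 255.255.255.0
60.212.174.2 AND mask = 60.212.174.0
60.212.174.136 AND mask = 60.212.174.0
Yes, same subnet (60.212.174.0)


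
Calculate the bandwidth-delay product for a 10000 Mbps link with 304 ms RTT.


BDP = bandwidth * RTT
= 10000 Mbps * 304 ms
= 10000 * 1e6 * 304 / 1000 bits
= 3040000000 bits
= 380000000 bytes
= 371093.75 KB
BDP = 3040000000 bits (380000000 bytes)


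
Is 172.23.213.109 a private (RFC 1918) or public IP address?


RFC 1918 private ranges:
  10.0.0.0/8 (10.0.0.0 - 10.255.255.255)
  172.16.0.0/12 (172.16.0.0 - 172.31.255.255)
  192.168.0.0/16 (192.168.0.0 - 192.168.255.255)
Private (in 172.16.0.0/12)


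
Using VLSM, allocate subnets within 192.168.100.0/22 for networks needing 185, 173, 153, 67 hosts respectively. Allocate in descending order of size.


185 hosts -> /24 (254 usable): 192.168.100.0/24
173 hosts -> /24 (254 usable): 192.168.101.0/24
153 hosts -> /24 (254 usable): 192.168.102.0/24
67 hosts -> /25 (126 usable): 192.168.103.0/25
Allocation: 192.168.100.0/24 (185 hosts, 254 usable); 192.168.101.0/24 (173 hosts, 254 usable); 192.168.102.0/24 (153 hosts, 254 usable); 192.168.103.0/25 (67 hosts, 126 usable)


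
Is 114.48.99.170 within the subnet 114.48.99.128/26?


Subnet network: 114.48.99.128
Test IP AND mask: 114.48.99.128
Yes, 114.48.99.170 is in 114.48.99.128/26


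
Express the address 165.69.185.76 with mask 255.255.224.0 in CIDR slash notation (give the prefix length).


Binary: 11111111.11111111.11100000.00000000
Count leading 1s
Prefix: /19


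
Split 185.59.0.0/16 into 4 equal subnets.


New prefix = 16 + 2 = 18
Each subnet has 16384 addresses
  185.59.0.0/18
  185.59.64.0/18
  185.59.128.0/18
  185.59.192.0/18
Subnets: 185.59.0.0/18, 185.59.64.0/18, 185.59.128.0/18, 185.59.192.0/18


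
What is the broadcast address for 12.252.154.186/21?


Network: 12.252.152.0/21
Host bits = 11
Set all host bits to 1:
Broadcast: 12.252.159.255


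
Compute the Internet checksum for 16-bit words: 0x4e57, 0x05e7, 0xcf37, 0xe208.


Sum all words (with carry folding):
+ 0x4e57 = 0x4e57
+ 0x05e7 = 0x543e
+ 0xcf37 = 0x2376
+ 0xe208 = 0x057f
One's complement: ~0x057f
Checksum = 0xfa80


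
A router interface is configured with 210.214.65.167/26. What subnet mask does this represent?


/26 means 26 network bits, 6 host bits
Binary: 11111111111111111111111111000000
Mask: 255.255.255.192


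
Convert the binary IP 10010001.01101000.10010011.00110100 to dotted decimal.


10010001 = 145
01101000 = 104
10010011 = 147
00110100 = 52
IP: 145.104.147.52


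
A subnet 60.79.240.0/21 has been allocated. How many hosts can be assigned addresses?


Host bits = 32 - 21 = 11
Total addresses = 2^11 = 2048
Usable = total - 2 (network and broadcast)
Usable hosts: 2046


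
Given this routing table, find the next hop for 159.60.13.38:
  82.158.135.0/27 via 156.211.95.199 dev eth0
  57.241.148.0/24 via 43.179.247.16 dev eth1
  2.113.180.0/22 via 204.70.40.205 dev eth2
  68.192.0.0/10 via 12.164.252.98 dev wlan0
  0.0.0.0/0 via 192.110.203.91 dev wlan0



Longest prefix match for 159.60.13.38:
  /27 82.158.135.0: no
  /24 57.241.148.0: no
  /22 2.113.180.0: no
  /10 68.192.0.0: no
  /0 0.0.0.0: MATCH
Selected: next-hop 192.110.203.91 via wlan0 (matched /0)


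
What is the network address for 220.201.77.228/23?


IP:   11011100.11001001.01001101.11100100
Mask: 11111111.11111111.11111110.00000000
AND operation:
Net:  11011100.11001001.01001100.00000000
Network: 220.201.76.0/23


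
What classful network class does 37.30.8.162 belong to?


First octet: 37
Binary: 00100101
0xxxxxxx -> Class A (1-126)
Class A, default mask 255.0.0.0 (/8)


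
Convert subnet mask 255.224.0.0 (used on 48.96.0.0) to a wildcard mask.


Subnet mask: 255.224.0.0
Wildcard = 255.255.255.255 - subnet mask
255 - 255 = 0
255 - 224 = 31
255 - 0 = 255
255 - 0 = 255
Wildcard: 0.31.255.255


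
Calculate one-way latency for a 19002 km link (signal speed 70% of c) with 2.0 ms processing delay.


Speed = 0.7 * 3e5 km/s = 210000 km/s
Propagation delay = 19002 / 210000 = 0.0905 s = 90.4857 ms
Processing delay = 2.0 ms
Total one-way latency = 92.4857 ms


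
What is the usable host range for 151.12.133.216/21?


Network: 151.12.128.0
Broadcast: 151.12.135.255
First usable = network + 1
Last usable = broadcast - 1
Range: 151.12.128.1 to 151.12.135.254


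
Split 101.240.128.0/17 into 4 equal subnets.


New prefix = 17 + 2 = 19
Each subnet has 8192 addresses
  101.240.128.0/19
  101.240.160.0/19
  101.240.192.0/19
  101.240.224.0/19
Subnets: 101.240.128.0/19, 101.240.160.0/19, 101.240.192.0/19, 101.240.224.0/19


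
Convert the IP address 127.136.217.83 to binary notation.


127 = 01111111
136 = 10001000
217 = 11011001
83 = 01010011
Binary: 01111111.10001000.11011001.01010011
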